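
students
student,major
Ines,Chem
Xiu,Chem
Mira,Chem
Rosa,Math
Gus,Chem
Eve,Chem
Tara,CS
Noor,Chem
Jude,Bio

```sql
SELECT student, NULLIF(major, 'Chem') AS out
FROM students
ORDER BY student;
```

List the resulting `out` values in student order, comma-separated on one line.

student=Eve: major=Chem vs Chem: equal → NULL
student=Gus: major=Chem vs Chem: equal → NULL
student=Ines: major=Chem vs Chem: equal → NULL
student=Jude: major=Bio vs Chem: differ → Bio
student=Mira: major=Chem vs Chem: equal → NULL
student=Noor: major=Chem vs Chem: equal → NULL
student=Rosa: major=Math vs Chem: differ → Math
student=Tara: major=CS vs Chem: differ → CS
student=Xiu: major=Chem vs Chem: equal → NULL

NULL, NULL, NULL, Bio, NULL, NULL, Math, CS, NULL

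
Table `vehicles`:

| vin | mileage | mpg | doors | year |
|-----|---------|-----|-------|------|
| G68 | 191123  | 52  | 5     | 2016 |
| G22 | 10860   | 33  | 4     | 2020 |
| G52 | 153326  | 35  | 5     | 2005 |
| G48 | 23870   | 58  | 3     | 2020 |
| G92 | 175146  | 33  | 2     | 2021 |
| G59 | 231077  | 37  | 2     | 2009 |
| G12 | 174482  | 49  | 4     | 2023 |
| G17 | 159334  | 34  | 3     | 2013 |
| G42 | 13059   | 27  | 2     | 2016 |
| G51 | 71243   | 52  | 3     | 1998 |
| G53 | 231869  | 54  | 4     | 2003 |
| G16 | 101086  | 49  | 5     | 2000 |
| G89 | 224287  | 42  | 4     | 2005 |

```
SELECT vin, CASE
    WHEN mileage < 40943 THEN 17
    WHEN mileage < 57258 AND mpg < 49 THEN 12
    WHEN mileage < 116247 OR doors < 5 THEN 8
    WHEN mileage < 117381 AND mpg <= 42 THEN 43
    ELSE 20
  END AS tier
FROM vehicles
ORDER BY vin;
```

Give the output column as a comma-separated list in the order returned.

8, 8, 8, 17, 17, 17, 8, 20, 8, 8, 20, 8, 8

vin=G12: mileage < 116247 OR doors < 5 → 8
vin=G16: mileage < 116247 OR doors < 5 → 8
vin=G17: mileage < 116247 OR doors < 5 → 8
vin=G22: mileage < 40943 → 17
vin=G42: mileage < 40943 → 17
vin=G48: mileage < 40943 → 17
vin=G51: mileage < 116247 OR doors < 5 → 8
vin=G52: ELSE → 20
vin=G53: mileage < 116247 OR doors < 5 → 8
vin=G59: mileage < 116247 OR doors < 5 → 8
vin=G68: ELSE → 20
vin=G89: mileage < 116247 OR doors < 5 → 8
vin=G92: mileage < 116247 OR doors < 5 → 8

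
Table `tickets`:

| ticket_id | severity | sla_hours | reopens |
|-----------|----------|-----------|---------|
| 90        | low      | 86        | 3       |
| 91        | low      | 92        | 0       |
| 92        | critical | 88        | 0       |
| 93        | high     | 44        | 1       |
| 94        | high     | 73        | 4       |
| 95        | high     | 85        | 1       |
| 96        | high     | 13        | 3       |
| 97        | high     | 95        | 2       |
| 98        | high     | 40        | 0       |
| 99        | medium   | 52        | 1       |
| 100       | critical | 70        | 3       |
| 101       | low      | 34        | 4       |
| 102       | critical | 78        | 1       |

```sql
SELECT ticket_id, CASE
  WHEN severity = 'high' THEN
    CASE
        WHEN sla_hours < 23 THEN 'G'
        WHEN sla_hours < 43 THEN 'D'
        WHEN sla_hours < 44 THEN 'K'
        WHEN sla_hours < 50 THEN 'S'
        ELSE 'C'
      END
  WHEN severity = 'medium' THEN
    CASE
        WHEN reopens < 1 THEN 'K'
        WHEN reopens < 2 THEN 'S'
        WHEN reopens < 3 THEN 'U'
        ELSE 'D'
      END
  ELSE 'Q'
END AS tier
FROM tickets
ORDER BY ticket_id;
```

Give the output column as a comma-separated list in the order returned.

ticket_id=90: severity='low' → outer ELSE → Q
ticket_id=91: severity='low' → outer ELSE → Q
ticket_id=92: severity='critical' → outer ELSE → Q
ticket_id=93: severity='high' → inner[sla_hours < 50] → S
ticket_id=94: severity='high' → inner[ELSE] → C
ticket_id=95: severity='high' → inner[ELSE] → C
ticket_id=96: severity='high' → inner[sla_hours < 23] → G
ticket_id=97: severity='high' → inner[ELSE] → C
ticket_id=98: severity='high' → inner[sla_hours < 43] → D
ticket_id=99: severity='medium' → inner[reopens < 2] → S
ticket_id=100: severity='critical' → outer ELSE → Q
ticket_id=101: severity='low' → outer ELSE → Q
ticket_id=102: severity='critical' → outer ELSE → Q

Q, Q, Q, S, C, C, G, C, D, S, Q, Q, Q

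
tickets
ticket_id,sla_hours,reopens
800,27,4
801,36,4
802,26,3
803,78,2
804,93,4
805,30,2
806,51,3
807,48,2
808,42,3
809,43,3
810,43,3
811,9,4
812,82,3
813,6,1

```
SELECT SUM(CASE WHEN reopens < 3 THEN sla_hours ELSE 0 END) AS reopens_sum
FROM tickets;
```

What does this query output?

ticket_id=800: ✗
ticket_id=801: ✗
ticket_id=802: ✗
ticket_id=803: ✓ → 78
ticket_id=804: ✗
ticket_id=805: ✓ → 30
ticket_id=806: ✗
ticket_id=807: ✓ → 48
ticket_id=808: ✗
ticket_id=809: ✗
ticket_id=810: ✗
ticket_id=811: ✗
ticket_id=812: ✗
ticket_id=813: ✓ → 6
reopens_sum = 78 + 30 + 48 + 6 = 162

162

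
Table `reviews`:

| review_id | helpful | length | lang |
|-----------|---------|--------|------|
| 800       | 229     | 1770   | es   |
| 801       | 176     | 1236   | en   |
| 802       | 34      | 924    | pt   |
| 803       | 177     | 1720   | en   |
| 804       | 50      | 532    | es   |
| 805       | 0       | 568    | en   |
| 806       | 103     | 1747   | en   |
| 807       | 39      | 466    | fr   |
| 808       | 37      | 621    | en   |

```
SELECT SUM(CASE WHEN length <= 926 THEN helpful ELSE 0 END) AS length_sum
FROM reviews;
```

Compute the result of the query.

review_id=800: ✗
review_id=801: ✗
review_id=802: ✓ → 34
review_id=803: ✗
review_id=804: ✓ → 50
review_id=805: ✓ → 0
review_id=806: ✗
review_id=807: ✓ → 39
review_id=808: ✓ → 37
length_sum = 34 + 50 + 39 + 37 = 160

160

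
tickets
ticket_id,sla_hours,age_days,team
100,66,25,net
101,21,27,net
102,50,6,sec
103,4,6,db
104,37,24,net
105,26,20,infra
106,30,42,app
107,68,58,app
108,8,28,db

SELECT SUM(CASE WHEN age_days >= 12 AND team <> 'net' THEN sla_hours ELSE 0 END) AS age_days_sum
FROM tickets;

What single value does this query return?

ticket_id=100: ✗
ticket_id=101: ✗
ticket_id=102: ✗
ticket_id=103: ✗
ticket_id=104: ✗
ticket_id=105: ✓ → 26
ticket_id=106: ✓ → 30
ticket_id=107: ✓ → 68
ticket_id=108: ✓ → 8
age_days_sum = 26 + 30 + 68 + 8 = 132

132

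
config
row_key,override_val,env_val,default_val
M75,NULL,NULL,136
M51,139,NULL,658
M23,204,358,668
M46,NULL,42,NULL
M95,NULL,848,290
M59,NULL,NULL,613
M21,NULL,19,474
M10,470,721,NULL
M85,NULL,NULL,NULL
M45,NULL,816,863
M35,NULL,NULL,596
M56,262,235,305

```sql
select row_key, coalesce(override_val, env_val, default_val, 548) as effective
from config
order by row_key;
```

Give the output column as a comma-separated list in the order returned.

470, 19, 204, 596, 816, 42, 139, 262, 613, 136, 548, 848

row_key=M10: override_val=470 → 470
row_key=M21: override_val=NULL, env_val=19 → 19
row_key=M23: override_val=204 → 204
row_key=M35: override_val=NULL, env_val=NULL, default_val=596 → 596
row_key=M45: override_val=NULL, env_val=816 → 816
row_key=M46: override_val=NULL, env_val=42 → 42
row_key=M51: override_val=139 → 139
row_key=M56: override_val=262 → 262
row_key=M59: override_val=NULL, env_val=NULL, default_val=613 → 613
row_key=M75: override_val=NULL, env_val=NULL, default_val=136 → 136
row_key=M85: override_val=NULL, env_val=NULL, default_val=NULL, → literal 548 → 548
row_key=M95: override_val=NULL, env_val=848 → 848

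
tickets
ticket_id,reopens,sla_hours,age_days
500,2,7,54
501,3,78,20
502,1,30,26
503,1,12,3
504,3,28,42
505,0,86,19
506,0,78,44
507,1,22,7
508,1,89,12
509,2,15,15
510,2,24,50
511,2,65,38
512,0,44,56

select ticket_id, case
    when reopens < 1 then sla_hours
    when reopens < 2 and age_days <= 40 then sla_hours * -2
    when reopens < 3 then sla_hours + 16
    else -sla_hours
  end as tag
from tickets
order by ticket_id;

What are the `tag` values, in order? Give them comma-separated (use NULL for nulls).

23, -78, -60, -24, -28, 86, 78, -44, -178, 31, 40, 81, 44

ticket_id=500: reopens < 3 → 23
ticket_id=501: ELSE → -78
ticket_id=502: reopens < 2 and age_days <= 40 → -60
ticket_id=503: reopens < 2 and age_days <= 40 → -24
ticket_id=504: ELSE → -28
ticket_id=505: reopens < 1 → 86
ticket_id=506: reopens < 1 → 78
ticket_id=507: reopens < 2 and age_days <= 40 → -44
ticket_id=508: reopens < 2 and age_days <= 40 → -178
ticket_id=509: reopens < 3 → 31
ticket_id=510: reopens < 3 → 40
ticket_id=511: reopens < 3 → 81
ticket_id=512: reopens < 1 → 44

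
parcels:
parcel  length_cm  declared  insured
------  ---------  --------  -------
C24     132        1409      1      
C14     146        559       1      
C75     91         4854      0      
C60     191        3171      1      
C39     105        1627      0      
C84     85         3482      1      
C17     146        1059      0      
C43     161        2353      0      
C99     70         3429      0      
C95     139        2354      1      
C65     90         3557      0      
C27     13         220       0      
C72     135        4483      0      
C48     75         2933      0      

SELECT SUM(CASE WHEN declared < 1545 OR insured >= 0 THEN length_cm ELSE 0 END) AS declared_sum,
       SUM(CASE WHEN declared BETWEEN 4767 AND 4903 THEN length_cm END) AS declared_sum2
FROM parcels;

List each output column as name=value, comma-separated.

declared_sum=1579, declared_sum2=91

[declared_sum: declared < 1545 OR insured >= 0]
parcel=C24: ✓ → 132
parcel=C14: ✓ → 146
parcel=C75: ✓ → 91
parcel=C60: ✓ → 191
parcel=C39: ✓ → 105
parcel=C84: ✓ → 85
parcel=C17: ✓ → 146
parcel=C43: ✓ → 161
parcel=C99: ✓ → 70
parcel=C95: ✓ → 139
parcel=C65: ✓ → 90
parcel=C27: ✓ → 13
parcel=C72: ✓ → 135
parcel=C48: ✓ → 75
declared_sum = 132 + 146 + 91 + 191 + 105 + 85 + 146 + 161 + 70 + 139 + 90 + 13 + 135 + 75 = 1579
—
[declared_sum2: declared BETWEEN 4767 AND 4903]
parcel=C24: ✗
parcel=C14: ✗
parcel=C75: ✓ → 91
parcel=C60: ✗
parcel=C39: ✗
parcel=C84: ✗
parcel=C17: ✗
parcel=C43: ✗
parcel=C99: ✗
parcel=C95: ✗
parcel=C65: ✗
parcel=C27: ✗
parcel=C72: ✗
parcel=C48: ✗
declared_sum2 = 91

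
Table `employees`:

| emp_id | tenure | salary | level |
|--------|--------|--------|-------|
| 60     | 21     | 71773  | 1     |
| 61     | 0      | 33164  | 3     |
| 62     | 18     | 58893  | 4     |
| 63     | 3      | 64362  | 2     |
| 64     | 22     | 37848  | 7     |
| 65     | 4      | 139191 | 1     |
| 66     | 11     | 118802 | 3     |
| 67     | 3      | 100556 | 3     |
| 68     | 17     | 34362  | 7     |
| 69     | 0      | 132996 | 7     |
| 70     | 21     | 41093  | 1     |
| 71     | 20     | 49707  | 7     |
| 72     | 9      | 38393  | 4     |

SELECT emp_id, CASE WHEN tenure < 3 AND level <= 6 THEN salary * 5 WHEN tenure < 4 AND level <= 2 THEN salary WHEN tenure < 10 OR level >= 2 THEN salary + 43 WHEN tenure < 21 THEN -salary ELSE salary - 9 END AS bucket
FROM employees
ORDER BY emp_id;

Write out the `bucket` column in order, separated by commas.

71764, 165820, 58936, 64362, 37891, 139234, 118845, 100599, 34405, 133039, 41084, 49750, 38436

emp_id=60: ELSE → 71764
emp_id=61: tenure < 3 AND level <= 6 → 165820
emp_id=62: tenure < 10 OR level >= 2 → 58936
emp_id=63: tenure < 4 AND level <= 2 → 64362
emp_id=64: tenure < 10 OR level >= 2 → 37891
emp_id=65: tenure < 10 OR level >= 2 → 139234
emp_id=66: tenure < 10 OR level >= 2 → 118845
emp_id=67: tenure < 10 OR level >= 2 → 100599
emp_id=68: tenure < 10 OR level >= 2 → 34405
emp_id=69: tenure < 10 OR level >= 2 → 133039
emp_id=70: ELSE → 41084
emp_id=71: tenure < 10 OR level >= 2 → 49750
emp_id=72: tenure < 10 OR level >= 2 → 38436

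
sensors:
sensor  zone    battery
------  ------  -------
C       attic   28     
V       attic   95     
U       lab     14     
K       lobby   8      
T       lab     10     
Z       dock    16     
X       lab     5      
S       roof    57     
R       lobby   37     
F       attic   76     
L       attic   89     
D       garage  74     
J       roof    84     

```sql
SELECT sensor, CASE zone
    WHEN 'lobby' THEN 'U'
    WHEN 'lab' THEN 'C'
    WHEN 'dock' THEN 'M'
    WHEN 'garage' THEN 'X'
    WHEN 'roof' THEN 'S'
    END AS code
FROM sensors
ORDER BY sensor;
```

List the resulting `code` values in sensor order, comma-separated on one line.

sensor=C: (no match → NULL) → NULL
sensor=D: zone='garage' → X
sensor=F: (no match → NULL) → NULL
sensor=J: zone='roof' → S
sensor=K: zone='lobby' → U
sensor=L: (no match → NULL) → NULL
sensor=R: zone='lobby' → U
sensor=S: zone='roof' → S
sensor=T: zone='lab' → C
sensor=U: zone='lab' → C
sensor=V: (no match → NULL) → NULL
sensor=X: zone='lab' → C
sensor=Z: zone='dock' → M

NULL, X, NULL, S, U, NULL, U, S, C, C, NULL, C, M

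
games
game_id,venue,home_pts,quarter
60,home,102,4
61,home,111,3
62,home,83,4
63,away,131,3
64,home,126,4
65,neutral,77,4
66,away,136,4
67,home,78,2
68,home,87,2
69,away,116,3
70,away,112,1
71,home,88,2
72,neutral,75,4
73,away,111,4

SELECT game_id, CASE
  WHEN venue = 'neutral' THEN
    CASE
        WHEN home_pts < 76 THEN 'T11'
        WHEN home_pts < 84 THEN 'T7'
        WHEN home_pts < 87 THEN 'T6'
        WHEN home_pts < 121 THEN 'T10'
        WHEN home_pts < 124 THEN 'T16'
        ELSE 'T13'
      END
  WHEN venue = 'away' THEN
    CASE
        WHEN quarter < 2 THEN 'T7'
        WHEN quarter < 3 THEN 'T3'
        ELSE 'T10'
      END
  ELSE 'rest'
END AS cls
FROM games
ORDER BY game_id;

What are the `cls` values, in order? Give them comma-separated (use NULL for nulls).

rest, rest, rest, T10, rest, T7, T10, rest, rest, T10, T7, rest, T11, T10

game_id=60: venue='home' → outer ELSE → rest
game_id=61: venue='home' → outer ELSE → rest
game_id=62: venue='home' → outer ELSE → rest
game_id=63: venue='away' → inner[ELSE] → T10
game_id=64: venue='home' → outer ELSE → rest
game_id=65: venue='neutral' → inner[home_pts < 84] → T7
game_id=66: venue='away' → inner[ELSE] → T10
game_id=67: venue='home' → outer ELSE → rest
game_id=68: venue='home' → outer ELSE → rest
game_id=69: venue='away' → inner[ELSE] → T10
game_id=70: venue='away' → inner[quarter < 2] → T7
game_id=71: venue='home' → outer ELSE → rest
game_id=72: venue='neutral' → inner[home_pts < 76] → T11
game_id=73: venue='away' → inner[ELSE] → T10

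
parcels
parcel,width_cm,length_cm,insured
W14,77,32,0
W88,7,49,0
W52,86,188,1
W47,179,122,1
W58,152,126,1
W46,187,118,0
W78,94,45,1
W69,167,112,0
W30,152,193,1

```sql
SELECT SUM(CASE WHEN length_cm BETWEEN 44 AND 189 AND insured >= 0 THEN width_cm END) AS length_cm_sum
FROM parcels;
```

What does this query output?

parcel=W14: ✗
parcel=W88: ✓ → 7
parcel=W52: ✓ → 86
parcel=W47: ✓ → 179
parcel=W58: ✓ → 152
parcel=W46: ✓ → 187
parcel=W78: ✓ → 94
parcel=W69: ✓ → 167
parcel=W30: ✗
length_cm_sum = 7 + 86 + 179 + 152 + 187 + 94 + 167 = 872

872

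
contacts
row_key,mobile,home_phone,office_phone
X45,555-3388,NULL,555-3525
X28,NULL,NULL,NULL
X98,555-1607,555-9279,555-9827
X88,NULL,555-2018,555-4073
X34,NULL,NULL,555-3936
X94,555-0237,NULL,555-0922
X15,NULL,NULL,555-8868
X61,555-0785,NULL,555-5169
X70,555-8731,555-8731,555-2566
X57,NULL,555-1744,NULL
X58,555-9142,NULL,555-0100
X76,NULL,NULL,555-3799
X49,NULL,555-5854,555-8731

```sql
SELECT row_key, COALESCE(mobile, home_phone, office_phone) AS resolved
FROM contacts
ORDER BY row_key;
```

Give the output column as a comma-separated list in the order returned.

555-8868, NULL, 555-3936, 555-3388, 555-5854, 555-1744, 555-9142, 555-0785, 555-8731, 555-3799, 555-2018, 555-0237, 555-1607

row_key=X15: mobile=NULL, home_phone=NULL, office_phone=555-8868 → 555-8868
row_key=X28: mobile=NULL, home_phone=NULL, office_phone=NULL (all NULL) → NULL
row_key=X34: mobile=NULL, home_phone=NULL, office_phone=555-3936 → 555-3936
row_key=X45: mobile=555-3388 → 555-3388
row_key=X49: mobile=NULL, home_phone=555-5854 → 555-5854
row_key=X57: mobile=NULL, home_phone=555-1744 → 555-1744
row_key=X58: mobile=555-9142 → 555-9142
row_key=X61: mobile=555-0785 → 555-0785
row_key=X70: mobile=555-8731 → 555-8731
row_key=X76: mobile=NULL, home_phone=NULL, office_phone=555-3799 → 555-3799
row_key=X88: mobile=NULL, home_phone=555-2018 → 555-2018
row_key=X94: mobile=555-0237 → 555-0237
row_key=X98: mobile=555-1607 → 555-1607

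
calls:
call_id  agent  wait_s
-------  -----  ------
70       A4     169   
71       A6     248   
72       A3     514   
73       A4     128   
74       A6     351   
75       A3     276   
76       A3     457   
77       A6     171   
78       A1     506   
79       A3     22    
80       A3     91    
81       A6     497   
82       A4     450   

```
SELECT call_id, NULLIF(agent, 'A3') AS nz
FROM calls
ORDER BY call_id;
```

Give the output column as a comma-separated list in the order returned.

A4, A6, NULL, A4, A6, NULL, NULL, A6, A1, NULL, NULL, A6, A4

call_id=70: agent=A4 vs A3: differ → A4
call_id=71: agent=A6 vs A3: differ → A6
call_id=72: agent=A3 vs A3: equal → NULL
call_id=73: agent=A4 vs A3: differ → A4
call_id=74: agent=A6 vs A3: differ → A6
call_id=75: agent=A3 vs A3: equal → NULL
call_id=76: agent=A3 vs A3: equal → NULL
call_id=77: agent=A6 vs A3: differ → A6
call_id=78: agent=A1 vs A3: differ → A1
call_id=79: agent=A3 vs A3: equal → NULL
call_id=80: agent=A3 vs A3: equal → NULL
call_id=81: agent=A6 vs A3: differ → A6
call_id=82: agent=A4 vs A3: differ → A4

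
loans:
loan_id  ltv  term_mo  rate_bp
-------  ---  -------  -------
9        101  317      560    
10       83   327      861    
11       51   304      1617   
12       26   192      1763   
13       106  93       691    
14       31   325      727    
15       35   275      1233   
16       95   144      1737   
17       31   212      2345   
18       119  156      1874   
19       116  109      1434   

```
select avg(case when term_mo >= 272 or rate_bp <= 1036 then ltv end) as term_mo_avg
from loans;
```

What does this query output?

loan_id=9: ✓ → 101
loan_id=10: ✓ → 83
loan_id=11: ✓ → 51
loan_id=12: ✗
loan_id=13: ✓ → 106
loan_id=14: ✓ → 31
loan_id=15: ✓ → 35
loan_id=16: ✗
loan_id=17: ✗
loan_id=18: ✗
loan_id=19: ✗
term_mo_avg = (101 + 83 + 51 + 106 + 31 + 35) / 6 = 67.8333333333

67.8333333333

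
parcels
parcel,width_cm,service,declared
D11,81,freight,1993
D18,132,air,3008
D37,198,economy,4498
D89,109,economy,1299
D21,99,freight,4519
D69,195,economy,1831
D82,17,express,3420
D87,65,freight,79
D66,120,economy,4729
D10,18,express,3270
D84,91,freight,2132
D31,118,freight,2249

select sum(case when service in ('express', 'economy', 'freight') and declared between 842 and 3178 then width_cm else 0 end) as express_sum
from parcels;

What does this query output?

parcel=D11: ✓ → 81
parcel=D18: ✗
parcel=D37: ✗
parcel=D89: ✓ → 109
parcel=D21: ✗
parcel=D69: ✓ → 195
parcel=D82: ✗
parcel=D87: ✗
parcel=D66: ✗
parcel=D10: ✗
parcel=D84: ✓ → 91
parcel=D31: ✓ → 118
express_sum = 81 + 109 + 195 + 91 + 118 = 594

594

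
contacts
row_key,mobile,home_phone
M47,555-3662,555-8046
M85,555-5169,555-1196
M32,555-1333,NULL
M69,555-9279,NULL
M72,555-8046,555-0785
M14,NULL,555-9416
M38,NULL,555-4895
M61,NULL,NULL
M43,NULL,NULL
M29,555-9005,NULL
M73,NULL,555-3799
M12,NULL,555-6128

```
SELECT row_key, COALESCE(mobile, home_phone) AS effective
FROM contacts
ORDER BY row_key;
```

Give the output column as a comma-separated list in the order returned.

row_key=M12: mobile=NULL, home_phone=555-6128 → 555-6128
row_key=M14: mobile=NULL, home_phone=555-9416 → 555-9416
row_key=M29: mobile=555-9005 → 555-9005
row_key=M32: mobile=555-1333 → 555-1333
row_key=M38: mobile=NULL, home_phone=555-4895 → 555-4895
row_key=M43: mobile=NULL, home_phone=NULL (all NULL) → NULL
row_key=M47: mobile=555-3662 → 555-3662
row_key=M61: mobile=NULL, home_phone=NULL (all NULL) → NULL
row_key=M69: mobile=555-9279 → 555-9279
row_key=M72: mobile=555-8046 → 555-8046
row_key=M73: mobile=NULL, home_phone=555-3799 → 555-3799
row_key=M85: mobile=555-5169 → 555-5169

555-6128, 555-9416, 555-9005, 555-1333, 555-4895, NULL, 555-3662, NULL, 555-9279, 555-8046, 555-3799, 555-5169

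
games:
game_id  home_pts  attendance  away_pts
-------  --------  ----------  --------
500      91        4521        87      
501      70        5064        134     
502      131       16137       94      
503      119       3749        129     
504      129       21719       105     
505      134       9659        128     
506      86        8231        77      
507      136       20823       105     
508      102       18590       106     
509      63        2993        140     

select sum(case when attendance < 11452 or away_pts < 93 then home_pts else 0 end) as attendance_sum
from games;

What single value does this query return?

563

game_id=500: ✓ → 91
game_id=501: ✓ → 70
game_id=502: ✗
game_id=503: ✓ → 119
game_id=504: ✗
game_id=505: ✓ → 134
game_id=506: ✓ → 86
game_id=507: ✗
game_id=508: ✗
game_id=509: ✓ → 63
attendance_sum = 91 + 70 + 119 + 134 + 86 + 63 = 563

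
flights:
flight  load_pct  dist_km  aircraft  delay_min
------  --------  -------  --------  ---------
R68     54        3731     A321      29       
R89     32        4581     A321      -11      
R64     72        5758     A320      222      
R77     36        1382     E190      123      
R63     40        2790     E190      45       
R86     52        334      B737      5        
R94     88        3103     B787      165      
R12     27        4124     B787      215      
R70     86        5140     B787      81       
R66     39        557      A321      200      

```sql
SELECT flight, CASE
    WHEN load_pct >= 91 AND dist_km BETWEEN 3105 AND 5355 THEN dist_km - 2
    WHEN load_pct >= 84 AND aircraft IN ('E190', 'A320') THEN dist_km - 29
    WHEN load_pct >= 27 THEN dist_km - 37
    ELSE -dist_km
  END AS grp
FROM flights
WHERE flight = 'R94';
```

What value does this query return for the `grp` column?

3066

flight = R94: load_pct=88, dist_km=3103, aircraft=B787, delay_min=165.
load_pct >= 91 AND dist_km BETWEEN 3105 AND 5355 → false
load_pct >= 84 AND aircraft IN ('E190', 'A320') → false
load_pct >= 27 → true → 3066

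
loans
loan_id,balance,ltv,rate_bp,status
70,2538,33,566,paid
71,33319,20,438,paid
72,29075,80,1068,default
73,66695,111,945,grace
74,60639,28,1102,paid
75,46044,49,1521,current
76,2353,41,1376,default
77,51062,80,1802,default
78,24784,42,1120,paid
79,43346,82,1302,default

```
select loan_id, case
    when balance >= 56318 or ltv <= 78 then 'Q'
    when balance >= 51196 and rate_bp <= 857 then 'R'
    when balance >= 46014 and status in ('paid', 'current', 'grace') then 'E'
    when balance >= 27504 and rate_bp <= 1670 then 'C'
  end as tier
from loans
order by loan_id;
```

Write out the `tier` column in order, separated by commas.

loan_id=70: balance >= 56318 or ltv <= 78 → Q
loan_id=71: balance >= 56318 or ltv <= 78 → Q
loan_id=72: balance >= 27504 and rate_bp <= 1670 → C
loan_id=73: balance >= 56318 or ltv <= 78 → Q
loan_id=74: balance >= 56318 or ltv <= 78 → Q
loan_id=75: balance >= 56318 or ltv <= 78 → Q
loan_id=76: balance >= 56318 or ltv <= 78 → Q
loan_id=77: (no match → NULL) → NULL
loan_id=78: balance >= 56318 or ltv <= 78 → Q
loan_id=79: balance >= 27504 and rate_bp <= 1670 → C

Q, Q, C, Q, Q, Q, Q, NULL, Q, C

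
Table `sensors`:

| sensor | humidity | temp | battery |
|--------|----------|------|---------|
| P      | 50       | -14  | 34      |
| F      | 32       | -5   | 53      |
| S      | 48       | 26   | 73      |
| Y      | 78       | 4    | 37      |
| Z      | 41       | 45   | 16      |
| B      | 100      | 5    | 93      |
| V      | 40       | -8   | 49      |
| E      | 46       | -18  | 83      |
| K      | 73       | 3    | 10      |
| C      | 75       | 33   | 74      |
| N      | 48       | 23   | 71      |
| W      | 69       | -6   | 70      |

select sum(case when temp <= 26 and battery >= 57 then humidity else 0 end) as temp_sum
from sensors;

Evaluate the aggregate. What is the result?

311

sensor=P: ✗
sensor=F: ✗
sensor=S: ✓ → 48
sensor=Y: ✗
sensor=Z: ✗
sensor=B: ✓ → 100
sensor=V: ✗
sensor=E: ✓ → 46
sensor=K: ✗
sensor=C: ✗
sensor=N: ✓ → 48
sensor=W: ✓ → 69
temp_sum = 48 + 100 + 46 + 48 + 69 = 311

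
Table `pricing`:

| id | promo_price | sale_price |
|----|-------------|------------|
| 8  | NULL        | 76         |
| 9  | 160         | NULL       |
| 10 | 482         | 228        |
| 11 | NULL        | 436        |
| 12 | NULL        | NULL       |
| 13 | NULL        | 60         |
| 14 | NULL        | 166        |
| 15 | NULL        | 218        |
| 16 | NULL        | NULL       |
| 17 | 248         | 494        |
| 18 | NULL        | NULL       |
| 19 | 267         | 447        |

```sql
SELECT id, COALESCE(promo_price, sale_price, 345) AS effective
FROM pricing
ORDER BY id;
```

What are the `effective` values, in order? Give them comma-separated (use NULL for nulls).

76, 160, 482, 436, 345, 60, 166, 218, 345, 248, 345, 267

id=8: promo_price=NULL, sale_price=76 → 76
id=9: promo_price=160 → 160
id=10: promo_price=482 → 482
id=11: promo_price=NULL, sale_price=436 → 436
id=12: promo_price=NULL, sale_price=NULL, → literal 345 → 345
id=13: promo_price=NULL, sale_price=60 → 60
id=14: promo_price=NULL, sale_price=166 → 166
id=15: promo_price=NULL, sale_price=218 → 218
id=16: promo_price=NULL, sale_price=NULL, → literal 345 → 345
id=17: promo_price=248 → 248
id=18: promo_price=NULL, sale_price=NULL, → literal 345 → 345
id=19: promo_price=267 → 267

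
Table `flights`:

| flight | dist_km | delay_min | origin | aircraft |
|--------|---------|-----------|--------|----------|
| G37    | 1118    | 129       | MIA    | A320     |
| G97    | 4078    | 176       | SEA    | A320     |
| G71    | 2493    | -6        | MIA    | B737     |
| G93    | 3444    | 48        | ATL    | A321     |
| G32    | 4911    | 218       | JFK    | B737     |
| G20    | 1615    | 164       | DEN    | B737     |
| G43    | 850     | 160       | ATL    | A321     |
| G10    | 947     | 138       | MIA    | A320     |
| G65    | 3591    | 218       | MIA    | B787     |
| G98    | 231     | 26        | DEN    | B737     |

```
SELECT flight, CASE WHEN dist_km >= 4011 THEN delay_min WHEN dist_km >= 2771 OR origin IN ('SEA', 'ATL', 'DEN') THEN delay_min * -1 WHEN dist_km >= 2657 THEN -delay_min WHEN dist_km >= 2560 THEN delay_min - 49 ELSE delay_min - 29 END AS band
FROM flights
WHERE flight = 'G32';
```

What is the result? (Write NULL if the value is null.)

218

flight = G32: dist_km=4911, delay_min=218, origin=JFK, aircraft=B737.
dist_km >= 4011 → true → 218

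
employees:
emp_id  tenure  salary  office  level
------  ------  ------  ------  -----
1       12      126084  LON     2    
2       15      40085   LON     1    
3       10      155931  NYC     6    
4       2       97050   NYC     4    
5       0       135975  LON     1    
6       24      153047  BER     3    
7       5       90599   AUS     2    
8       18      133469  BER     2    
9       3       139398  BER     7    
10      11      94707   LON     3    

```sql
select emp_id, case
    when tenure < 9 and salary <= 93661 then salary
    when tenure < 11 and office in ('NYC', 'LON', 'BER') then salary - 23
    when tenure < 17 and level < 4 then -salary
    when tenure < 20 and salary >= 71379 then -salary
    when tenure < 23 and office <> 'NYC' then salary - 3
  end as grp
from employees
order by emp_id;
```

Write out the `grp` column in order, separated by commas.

emp_id=1: tenure < 17 and level < 4 → -126084
emp_id=2: tenure < 17 and level < 4 → -40085
emp_id=3: tenure < 11 and office in ('NYC', 'LON', 'BER') → 155908
emp_id=4: tenure < 11 and office in ('NYC', 'LON', 'BER') → 97027
emp_id=5: tenure < 11 and office in ('NYC', 'LON', 'BER') → 135952
emp_id=6: (no match → NULL) → NULL
emp_id=7: tenure < 9 and salary <= 93661 → 90599
emp_id=8: tenure < 20 and salary >= 71379 → -133469
emp_id=9: tenure < 11 and office in ('NYC', 'LON', 'BER') → 139375
emp_id=10: tenure < 17 and level < 4 → -94707

-126084, -40085, 155908, 97027, 135952, NULL, 90599, -133469, 139375, -94707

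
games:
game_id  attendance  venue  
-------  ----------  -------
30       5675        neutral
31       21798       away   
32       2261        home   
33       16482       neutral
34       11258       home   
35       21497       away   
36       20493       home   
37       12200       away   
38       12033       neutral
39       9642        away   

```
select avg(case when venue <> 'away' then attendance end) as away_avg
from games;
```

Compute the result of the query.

game_id=30: ✓ → 5675
game_id=31: ✗
game_id=32: ✓ → 2261
game_id=33: ✓ → 16482
game_id=34: ✓ → 11258
game_id=35: ✗
game_id=36: ✓ → 20493
game_id=37: ✗
game_id=38: ✓ → 12033
game_id=39: ✗
away_avg = (5675 + 2261 + 16482 + 11258 + 20493 + 12033) / 6 = 11367

11367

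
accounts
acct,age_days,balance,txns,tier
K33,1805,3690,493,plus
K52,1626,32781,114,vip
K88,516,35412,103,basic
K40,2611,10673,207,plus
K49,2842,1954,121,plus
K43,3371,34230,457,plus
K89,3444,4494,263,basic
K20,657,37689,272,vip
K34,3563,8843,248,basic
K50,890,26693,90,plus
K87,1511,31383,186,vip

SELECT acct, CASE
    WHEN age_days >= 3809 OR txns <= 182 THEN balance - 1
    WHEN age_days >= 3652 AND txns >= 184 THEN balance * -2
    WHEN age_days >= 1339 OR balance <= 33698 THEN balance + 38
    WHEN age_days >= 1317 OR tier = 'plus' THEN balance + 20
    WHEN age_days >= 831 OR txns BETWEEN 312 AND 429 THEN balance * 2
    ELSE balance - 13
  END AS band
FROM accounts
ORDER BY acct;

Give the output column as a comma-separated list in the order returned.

37676, 3728, 8881, 10711, 34268, 1953, 26692, 32780, 31421, 35411, 4532

acct=K20: ELSE → 37676
acct=K33: age_days >= 1339 OR balance <= 33698 → 3728
acct=K34: age_days >= 1339 OR balance <= 33698 → 8881
acct=K40: age_days >= 1339 OR balance <= 33698 → 10711
acct=K43: age_days >= 1339 OR balance <= 33698 → 34268
acct=K49: age_days >= 3809 OR txns <= 182 → 1953
acct=K50: age_days >= 3809 OR txns <= 182 → 26692
acct=K52: age_days >= 3809 OR txns <= 182 → 32780
acct=K87: age_days >= 1339 OR balance <= 33698 → 31421
acct=K88: age_days >= 3809 OR txns <= 182 → 35411
acct=K89: age_days >= 1339 OR balance <= 33698 → 4532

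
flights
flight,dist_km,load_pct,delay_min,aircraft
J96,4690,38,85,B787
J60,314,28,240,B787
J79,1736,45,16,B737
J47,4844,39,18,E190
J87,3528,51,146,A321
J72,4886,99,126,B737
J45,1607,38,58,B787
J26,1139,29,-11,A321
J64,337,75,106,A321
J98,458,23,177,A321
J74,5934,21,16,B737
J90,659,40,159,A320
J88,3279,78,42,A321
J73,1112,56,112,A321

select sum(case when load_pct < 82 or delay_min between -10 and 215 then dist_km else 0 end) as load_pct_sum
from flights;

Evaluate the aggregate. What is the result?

flight=J96: ✓ → 4690
flight=J60: ✓ → 314
flight=J79: ✓ → 1736
flight=J47: ✓ → 4844
flight=J87: ✓ → 3528
flight=J72: ✓ → 4886
flight=J45: ✓ → 1607
flight=J26: ✓ → 1139
flight=J64: ✓ → 337
flight=J98: ✓ → 458
flight=J74: ✓ → 5934
flight=J90: ✓ → 659
flight=J88: ✓ → 3279
flight=J73: ✓ → 1112
load_pct_sum = 4690 + 314 + 1736 + 4844 + 3528 + 4886 + 1607 + 1139 + 337 + 458 + 5934 + 659 + 3279 + 1112 = 34523

34523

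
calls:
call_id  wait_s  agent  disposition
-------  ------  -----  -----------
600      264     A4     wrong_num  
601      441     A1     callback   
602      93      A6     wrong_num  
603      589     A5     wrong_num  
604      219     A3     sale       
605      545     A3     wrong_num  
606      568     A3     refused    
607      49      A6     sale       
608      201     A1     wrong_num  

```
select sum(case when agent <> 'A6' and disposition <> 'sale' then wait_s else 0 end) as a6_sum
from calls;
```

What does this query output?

call_id=600: ✓ → 264
call_id=601: ✓ → 441
call_id=602: ✗
call_id=603: ✓ → 589
call_id=604: ✗
call_id=605: ✓ → 545
call_id=606: ✓ → 568
call_id=607: ✗
call_id=608: ✓ → 201
a6_sum = 264 + 441 + 589 + 545 + 568 + 201 = 2608

2608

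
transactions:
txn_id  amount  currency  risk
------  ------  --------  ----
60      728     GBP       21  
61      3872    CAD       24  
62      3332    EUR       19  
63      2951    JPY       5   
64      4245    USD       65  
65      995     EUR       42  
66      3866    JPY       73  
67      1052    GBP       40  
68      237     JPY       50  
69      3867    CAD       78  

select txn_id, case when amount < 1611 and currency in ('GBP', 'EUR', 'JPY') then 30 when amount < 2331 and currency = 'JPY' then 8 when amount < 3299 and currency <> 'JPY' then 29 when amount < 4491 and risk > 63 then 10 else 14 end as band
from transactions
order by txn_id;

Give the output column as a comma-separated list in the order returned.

txn_id=60: amount < 1611 and currency in ('GBP', 'EUR', 'JPY') → 30
txn_id=61: ELSE → 14
txn_id=62: ELSE → 14
txn_id=63: ELSE → 14
txn_id=64: amount < 4491 and risk > 63 → 10
txn_id=65: amount < 1611 and currency in ('GBP', 'EUR', 'JPY') → 30
txn_id=66: amount < 4491 and risk > 63 → 10
txn_id=67: amount < 1611 and currency in ('GBP', 'EUR', 'JPY') → 30
txn_id=68: amount < 1611 and currency in ('GBP', 'EUR', 'JPY') → 30
txn_id=69: amount < 4491 and risk > 63 → 10

30, 14, 14, 14, 10, 30, 10, 30, 30, 10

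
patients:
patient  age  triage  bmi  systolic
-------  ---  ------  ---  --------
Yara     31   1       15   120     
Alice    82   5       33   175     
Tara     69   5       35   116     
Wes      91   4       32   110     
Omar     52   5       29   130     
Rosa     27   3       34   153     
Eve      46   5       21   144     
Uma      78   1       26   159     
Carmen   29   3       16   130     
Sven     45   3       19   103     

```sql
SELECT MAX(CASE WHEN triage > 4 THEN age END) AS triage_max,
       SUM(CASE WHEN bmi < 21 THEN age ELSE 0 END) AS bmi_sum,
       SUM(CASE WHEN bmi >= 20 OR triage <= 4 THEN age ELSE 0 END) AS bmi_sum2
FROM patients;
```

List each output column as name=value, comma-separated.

[triage_max: triage > 4]
patient=Yara: ✗
patient=Alice: ✓ → 82
patient=Tara: ✓ → 69
patient=Wes: ✗
patient=Omar: ✓ → 52
patient=Rosa: ✗
patient=Eve: ✓ → 46
patient=Uma: ✗
patient=Carmen: ✗
patient=Sven: ✗
triage_max = MAX(82, 69, 52, 46) = 82
—
[bmi_sum: bmi < 21]
patient=Yara: ✓ → 31
patient=Alice: ✗
patient=Tara: ✗
patient=Wes: ✗
patient=Omar: ✗
patient=Rosa: ✗
patient=Eve: ✗
patient=Uma: ✗
patient=Carmen: ✓ → 29
patient=Sven: ✓ → 45
bmi_sum = 31 + 29 + 45 = 105
—
[bmi_sum2: bmi >= 20 OR triage <= 4]
patient=Yara: ✓ → 31
patient=Alice: ✓ → 82
patient=Tara: ✓ → 69
patient=Wes: ✓ → 91
patient=Omar: ✓ → 52
patient=Rosa: ✓ → 27
patient=Eve: ✓ → 46
patient=Uma: ✓ → 78
patient=Carmen: ✓ → 29
patient=Sven: ✓ → 45
bmi_sum2 = 31 + 82 + 69 + 91 + 52 + 27 + 46 + 78 + 29 + 45 = 550

triage_max=82, bmi_sum=105, bmi_sum2=550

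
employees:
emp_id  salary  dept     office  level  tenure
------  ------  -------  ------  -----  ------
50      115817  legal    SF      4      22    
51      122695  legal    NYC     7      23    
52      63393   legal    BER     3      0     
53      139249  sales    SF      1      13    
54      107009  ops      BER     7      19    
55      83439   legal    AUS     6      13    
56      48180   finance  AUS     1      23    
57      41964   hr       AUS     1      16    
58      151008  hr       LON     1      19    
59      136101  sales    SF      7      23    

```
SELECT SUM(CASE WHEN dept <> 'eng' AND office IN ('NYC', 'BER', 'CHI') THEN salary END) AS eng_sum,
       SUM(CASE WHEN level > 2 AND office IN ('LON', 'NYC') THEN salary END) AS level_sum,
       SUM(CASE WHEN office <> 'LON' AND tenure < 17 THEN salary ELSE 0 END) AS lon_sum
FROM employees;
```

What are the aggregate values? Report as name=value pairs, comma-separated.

[eng_sum: dept <> 'eng' AND office IN ('NYC', 'BER', 'CHI')]
emp_id=50: ✗
emp_id=51: ✓ → 122695
emp_id=52: ✓ → 63393
emp_id=53: ✗
emp_id=54: ✓ → 107009
emp_id=55: ✗
emp_id=56: ✗
emp_id=57: ✗
emp_id=58: ✗
emp_id=59: ✗
eng_sum = 122695 + 63393 + 107009 = 293097
—
[level_sum: level > 2 AND office IN ('LON', 'NYC')]
emp_id=50: ✗
emp_id=51: ✓ → 122695
emp_id=52: ✗
emp_id=53: ✗
emp_id=54: ✗
emp_id=55: ✗
emp_id=56: ✗
emp_id=57: ✗
emp_id=58: ✗
emp_id=59: ✗
level_sum = 122695
—
[lon_sum: office <> 'LON' AND tenure < 17]
emp_id=50: ✗
emp_id=51: ✗
emp_id=52: ✓ → 63393
emp_id=53: ✓ → 139249
emp_id=54: ✗
emp_id=55: ✓ → 83439
emp_id=56: ✗
emp_id=57: ✓ → 41964
emp_id=58: ✗
emp_id=59: ✗
lon_sum = 63393 + 139249 + 83439 + 41964 = 328045

eng_sum=293097, level_sum=122695, lon_sum=328045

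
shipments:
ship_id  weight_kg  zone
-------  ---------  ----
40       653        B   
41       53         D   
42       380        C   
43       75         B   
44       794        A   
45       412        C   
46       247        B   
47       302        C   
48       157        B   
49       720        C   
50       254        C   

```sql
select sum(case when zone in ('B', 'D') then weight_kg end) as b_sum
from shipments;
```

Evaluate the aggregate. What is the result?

ship_id=40: ✓ → 653
ship_id=41: ✓ → 53
ship_id=42: ✗
ship_id=43: ✓ → 75
ship_id=44: ✗
ship_id=45: ✗
ship_id=46: ✓ → 247
ship_id=47: ✗
ship_id=48: ✓ → 157
ship_id=49: ✗
ship_id=50: ✗
b_sum = 653 + 53 + 75 + 247 + 157 = 1185

1185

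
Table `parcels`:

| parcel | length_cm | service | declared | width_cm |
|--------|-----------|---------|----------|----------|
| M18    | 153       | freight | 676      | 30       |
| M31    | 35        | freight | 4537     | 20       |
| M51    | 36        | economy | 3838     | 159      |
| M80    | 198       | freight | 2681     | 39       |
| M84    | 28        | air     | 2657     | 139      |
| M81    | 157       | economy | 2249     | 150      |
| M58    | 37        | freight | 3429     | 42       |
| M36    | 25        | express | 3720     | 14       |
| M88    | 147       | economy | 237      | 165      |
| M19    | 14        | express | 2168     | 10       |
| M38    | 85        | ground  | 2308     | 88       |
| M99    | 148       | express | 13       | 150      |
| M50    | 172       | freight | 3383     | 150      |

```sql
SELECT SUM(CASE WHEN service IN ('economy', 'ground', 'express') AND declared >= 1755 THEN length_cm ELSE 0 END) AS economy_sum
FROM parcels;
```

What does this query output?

317

parcel=M18: ✗
parcel=M31: ✗
parcel=M51: ✓ → 36
parcel=M80: ✗
parcel=M84: ✗
parcel=M81: ✓ → 157
parcel=M58: ✗
parcel=M36: ✓ → 25
parcel=M88: ✗
parcel=M19: ✓ → 14
parcel=M38: ✓ → 85
parcel=M99: ✗
parcel=M50: ✗
economy_sum = 36 + 157 + 25 + 14 + 85 = 317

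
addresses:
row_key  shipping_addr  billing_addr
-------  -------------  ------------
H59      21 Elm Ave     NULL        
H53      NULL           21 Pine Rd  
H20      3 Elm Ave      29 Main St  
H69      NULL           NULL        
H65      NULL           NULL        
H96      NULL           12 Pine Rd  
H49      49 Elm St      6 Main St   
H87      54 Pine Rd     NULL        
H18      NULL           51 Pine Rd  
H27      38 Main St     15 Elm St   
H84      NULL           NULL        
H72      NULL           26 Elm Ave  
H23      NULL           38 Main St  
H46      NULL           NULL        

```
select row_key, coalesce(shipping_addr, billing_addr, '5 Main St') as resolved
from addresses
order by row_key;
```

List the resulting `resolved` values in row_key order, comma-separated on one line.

row_key=H18: shipping_addr=NULL, billing_addr=51 Pine Rd → 51 Pine Rd
row_key=H20: shipping_addr=3 Elm Ave → 3 Elm Ave
row_key=H23: shipping_addr=NULL, billing_addr=38 Main St → 38 Main St
row_key=H27: shipping_addr=38 Main St → 38 Main St
row_key=H46: shipping_addr=NULL, billing_addr=NULL, → literal 5 Main St → 5 Main St
row_key=H49: shipping_addr=49 Elm St → 49 Elm St
row_key=H53: shipping_addr=NULL, billing_addr=21 Pine Rd → 21 Pine Rd
row_key=H59: shipping_addr=21 Elm Ave → 21 Elm Ave
row_key=H65: shipping_addr=NULL, billing_addr=NULL, → literal 5 Main St → 5 Main St
row_key=H69: shipping_addr=NULL, billing_addr=NULL, → literal 5 Main St → 5 Main St
row_key=H72: shipping_addr=NULL, billing_addr=26 Elm Ave → 26 Elm Ave
row_key=H84: shipping_addr=NULL, billing_addr=NULL, → literal 5 Main St → 5 Main St
row_key=H87: shipping_addr=54 Pine Rd → 54 Pine Rd
row_key=H96: shipping_addr=NULL, billing_addr=12 Pine Rd → 12 Pine Rd

51 Pine Rd, 3 Elm Ave, 38 Main St, 38 Main St, 5 Main St, 49 Elm St, 21 Pine Rd, 21 Elm Ave, 5 Main St, 5 Main St, 26 Elm Ave, 5 Main St, 54 Pine Rd, 12 Pine Rd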